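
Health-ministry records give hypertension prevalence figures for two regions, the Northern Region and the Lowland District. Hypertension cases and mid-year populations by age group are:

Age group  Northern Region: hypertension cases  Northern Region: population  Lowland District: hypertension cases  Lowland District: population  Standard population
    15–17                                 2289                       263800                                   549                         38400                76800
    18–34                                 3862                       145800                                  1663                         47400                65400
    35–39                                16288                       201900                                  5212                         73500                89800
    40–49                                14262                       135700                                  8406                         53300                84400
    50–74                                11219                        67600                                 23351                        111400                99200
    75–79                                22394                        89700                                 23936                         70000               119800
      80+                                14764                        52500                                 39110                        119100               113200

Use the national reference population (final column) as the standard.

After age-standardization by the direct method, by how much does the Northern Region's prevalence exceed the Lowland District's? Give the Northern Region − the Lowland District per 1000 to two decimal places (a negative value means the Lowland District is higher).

Age-specific rates per 1000 for the Northern Region: 8.677, 26.488, 80.674, 105.099, 165.962, 249.654, 281.219.
For the Lowland District: 14.297, 35.084, 70.912, 157.711, 209.614, 341.943, 328.380.
Standard total = 648600; weights = 0.1184, 0.1008, 0.1385, 0.1301, 0.1529, 0.1847, 0.1745.
The Northern Region: 0.1184×8.677 + 0.1008×26.488 + 0.1385×80.674 + 0.1301×105.099 + 0.1529×165.962 + 0.1847×249.654 + 0.1745×281.219 = 149.1206 per 1000.
The Lowland District: 0.1184×14.297 + 0.1008×35.084 + 0.1385×70.912 + 0.1301×157.711 + 0.1529×209.614 + 0.1847×341.943 + 0.1745×328.380 = 188.1009 per 1000.
Difference = 149.1206 − 188.1009 = -38.9803.

-38.98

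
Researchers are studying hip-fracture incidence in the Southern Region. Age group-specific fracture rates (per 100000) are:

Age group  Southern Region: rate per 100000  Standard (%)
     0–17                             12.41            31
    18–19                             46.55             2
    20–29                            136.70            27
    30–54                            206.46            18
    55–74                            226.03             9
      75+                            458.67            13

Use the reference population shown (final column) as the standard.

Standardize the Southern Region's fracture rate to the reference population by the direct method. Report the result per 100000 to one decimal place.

Standard weights: 0.31, 0.02, 0.27, 0.18, 0.09, 0.13.
Standardized rate: 0.3100×12.41 + 0.0200×46.55 + 0.2700×136.70 + 0.1800×206.46 + 0.0900×226.03 + 0.1300×458.67 = 158.8197 per 100000.

158.8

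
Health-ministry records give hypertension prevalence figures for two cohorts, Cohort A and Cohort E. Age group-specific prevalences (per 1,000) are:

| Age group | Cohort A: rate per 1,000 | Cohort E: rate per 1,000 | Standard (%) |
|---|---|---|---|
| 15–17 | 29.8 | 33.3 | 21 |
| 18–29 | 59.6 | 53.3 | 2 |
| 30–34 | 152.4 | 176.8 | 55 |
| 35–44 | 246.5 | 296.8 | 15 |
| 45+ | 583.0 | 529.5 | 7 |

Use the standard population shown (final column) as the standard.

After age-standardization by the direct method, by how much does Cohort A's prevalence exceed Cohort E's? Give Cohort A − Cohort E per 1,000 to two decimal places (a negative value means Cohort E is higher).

Standard weights: 0.21, 0.02, 0.55, 0.15, 0.07.
Cohort A: 0.2100×29.8 + 0.0200×59.6 + 0.5500×152.4 + 0.1500×246.5 + 0.0700×583.0 = 169.0550 per 1,000.
Cohort E: 0.2100×33.3 + 0.0200×53.3 + 0.5500×176.8 + 0.1500×296.8 + 0.0700×529.5 = 186.8840 per 1,000.
Difference = 169.0550 − 186.8840 = -17.8290.

-17.83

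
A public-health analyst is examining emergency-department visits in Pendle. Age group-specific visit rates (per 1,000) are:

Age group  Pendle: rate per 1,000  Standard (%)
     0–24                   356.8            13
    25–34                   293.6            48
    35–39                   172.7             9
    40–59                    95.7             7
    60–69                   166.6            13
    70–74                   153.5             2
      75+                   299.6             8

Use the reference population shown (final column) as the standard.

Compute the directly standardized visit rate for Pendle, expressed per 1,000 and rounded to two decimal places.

Standard weights: 0.13, 0.48, 0.09, 0.07, 0.13, 0.02, 0.08.
Standardized rate: 0.1300×356.8 + 0.4800×293.6 + 0.0900×172.7 + 0.0700×95.7 + 0.1300×166.6 + 0.0200×153.5 + 0.0800×299.6 = 258.2500 per 1,000.

258.25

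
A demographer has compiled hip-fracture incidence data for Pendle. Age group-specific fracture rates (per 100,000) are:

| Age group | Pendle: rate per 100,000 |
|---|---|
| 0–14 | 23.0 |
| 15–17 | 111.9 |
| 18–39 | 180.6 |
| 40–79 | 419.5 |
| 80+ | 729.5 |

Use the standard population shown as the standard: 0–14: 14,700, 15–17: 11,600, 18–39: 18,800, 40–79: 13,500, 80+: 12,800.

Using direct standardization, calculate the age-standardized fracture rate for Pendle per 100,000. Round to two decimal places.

Standard total = 71,400; weights = 0.2059, 0.1625, 0.2633, 0.1891, 0.1793.
Standardized rate: 0.2059×23.0 + 0.1625×111.9 + 0.2633×180.6 + 0.1891×419.5 + 0.1793×729.5 = 280.5640 per 100,000.

280.56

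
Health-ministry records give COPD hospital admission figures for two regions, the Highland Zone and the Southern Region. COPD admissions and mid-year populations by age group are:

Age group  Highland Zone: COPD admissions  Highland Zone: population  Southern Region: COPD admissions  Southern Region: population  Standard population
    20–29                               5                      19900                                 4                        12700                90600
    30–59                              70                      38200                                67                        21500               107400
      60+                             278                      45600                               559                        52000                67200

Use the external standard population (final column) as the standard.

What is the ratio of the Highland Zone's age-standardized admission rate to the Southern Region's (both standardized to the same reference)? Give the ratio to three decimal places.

Age-specific rates per 10000 for the Highland Zone: 2.51, 18.32, 60.96.
For the Southern Region: 3.15, 31.16, 107.50.
Standard total = 265200; weights = 0.3416, 0.4050, 0.2534.
The Highland Zone: 0.3416×2.51 + 0.4050×18.32 + 0.2534×60.96 = 23.7275 per 10000.
The Southern Region: 0.3416×3.15 + 0.4050×31.16 + 0.2534×107.50 = 40.9360 per 10000.
Ratio = 23.7275 ÷ 40.9360 = 0.57962.

0.580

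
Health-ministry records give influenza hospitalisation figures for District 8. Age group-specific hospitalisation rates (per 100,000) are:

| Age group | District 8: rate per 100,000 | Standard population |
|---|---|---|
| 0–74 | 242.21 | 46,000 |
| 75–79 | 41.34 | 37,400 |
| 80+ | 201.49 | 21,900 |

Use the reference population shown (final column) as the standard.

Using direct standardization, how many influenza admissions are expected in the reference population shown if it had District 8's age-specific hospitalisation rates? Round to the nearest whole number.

171

Expected influenza admissions = Σ (standard pop × age-specific rate ÷ 100,000)
= 46,000×242.21/100,000 + 37,400×41.34/100,000 + 21,900×201.49/100,000
= 111.42 + 15.46 + 44.13 = 171.00.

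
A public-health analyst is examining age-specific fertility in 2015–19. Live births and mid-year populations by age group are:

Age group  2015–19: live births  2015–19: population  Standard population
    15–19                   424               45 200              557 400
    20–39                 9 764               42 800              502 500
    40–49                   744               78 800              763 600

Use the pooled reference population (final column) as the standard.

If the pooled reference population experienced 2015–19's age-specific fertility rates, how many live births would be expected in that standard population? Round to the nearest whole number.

Age-specific rates per 1 000 for 2015–19: 9.381, 228.131, 9.442.
Expected live births = Σ (standard pop × age-specific rate ÷ 1 000)
= 557 400×9.381/1 000 + 502 500×228.131/1 000 + 763 600×9.442/1 000
= 5228.71 + 114635.75 + 7209.62 = 127074.08.

127074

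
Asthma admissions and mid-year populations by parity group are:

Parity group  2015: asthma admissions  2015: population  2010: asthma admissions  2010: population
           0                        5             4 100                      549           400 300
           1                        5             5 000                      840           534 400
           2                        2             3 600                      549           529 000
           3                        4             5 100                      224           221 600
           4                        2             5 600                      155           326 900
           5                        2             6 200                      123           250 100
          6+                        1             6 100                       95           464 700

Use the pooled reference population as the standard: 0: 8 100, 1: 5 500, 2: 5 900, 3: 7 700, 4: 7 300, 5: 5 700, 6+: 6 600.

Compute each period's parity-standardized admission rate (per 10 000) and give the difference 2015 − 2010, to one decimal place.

-2.4

Parity-specific rates per 10 000 for 2015: 12.20, 10.00, 5.56, 7.84, 3.57, 3.23, 1.64.
For 2010: 13.71, 15.72, 10.38, 10.11, 4.74, 4.92, 2.04.
Standard total = 46 800; weights = 0.1731, 0.1175, 0.1261, 0.1645, 0.1560, 0.1218, 0.1410.
2015: 0.1731×12.20 + 0.1175×10.00 + 0.1261×5.56 + 0.1645×7.84 + 0.1560×3.57 + 0.1218×3.23 + 0.1410×1.64 = 6.4579 per 10 000.
2010: 0.1731×13.71 + 0.1175×15.72 + 0.1261×10.38 + 0.1645×10.11 + 0.1560×4.74 + 0.1218×4.92 + 0.1410×2.04 = 8.8193 per 10 000.
Difference = 6.4579 − 8.8193 = -2.3614.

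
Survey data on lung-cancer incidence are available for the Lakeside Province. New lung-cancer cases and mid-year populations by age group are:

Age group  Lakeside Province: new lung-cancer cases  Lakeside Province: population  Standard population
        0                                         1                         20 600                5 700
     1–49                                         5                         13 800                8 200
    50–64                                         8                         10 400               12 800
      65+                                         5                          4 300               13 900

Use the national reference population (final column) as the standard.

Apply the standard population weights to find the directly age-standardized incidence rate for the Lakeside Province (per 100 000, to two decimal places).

72.06

Age-specific rates per 100 000 for the Lakeside Province: 4.85, 36.23, 76.92, 116.28.
Standard total = 40 600; weights = 0.1404, 0.2020, 0.3153, 0.3424.
Standardized rate: 0.1404×4.85 + 0.2020×36.23 + 0.3153×76.92 + 0.3424×116.28 = 72.0607 per 100 000.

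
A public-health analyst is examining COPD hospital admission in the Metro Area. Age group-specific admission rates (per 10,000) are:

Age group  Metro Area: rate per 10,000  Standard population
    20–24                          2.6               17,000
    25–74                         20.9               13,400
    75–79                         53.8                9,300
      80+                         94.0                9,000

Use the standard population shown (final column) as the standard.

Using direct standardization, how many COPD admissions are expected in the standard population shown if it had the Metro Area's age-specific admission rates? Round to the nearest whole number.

167

Expected COPD admissions = Σ (standard pop × age-specific rate ÷ 10,000)
= 17,000×2.6/10,000 + 13,400×20.9/10,000 + 9,300×53.8/10,000 + 9,000×94.0/10,000
= 4.42 + 28.01 + 50.03 + 84.60 = 167.06.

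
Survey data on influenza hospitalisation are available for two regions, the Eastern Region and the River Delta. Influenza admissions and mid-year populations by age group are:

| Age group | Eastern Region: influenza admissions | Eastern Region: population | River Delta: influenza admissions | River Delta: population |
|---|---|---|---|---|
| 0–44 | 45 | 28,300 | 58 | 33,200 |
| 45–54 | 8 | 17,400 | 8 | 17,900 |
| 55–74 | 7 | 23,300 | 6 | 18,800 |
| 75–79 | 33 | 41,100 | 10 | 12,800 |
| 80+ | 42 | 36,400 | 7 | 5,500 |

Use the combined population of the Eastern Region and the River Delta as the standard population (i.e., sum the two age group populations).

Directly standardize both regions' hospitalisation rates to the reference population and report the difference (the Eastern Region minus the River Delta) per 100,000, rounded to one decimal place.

Age-specific rates per 100,000 for the Eastern Region: 159.01, 45.98, 30.04, 80.29, 115.38.
For the River Delta: 174.70, 44.69, 31.91, 78.12, 127.27.
Combined standard total = 234,700; weights = 0.2620, 0.1504, 0.1794, 0.2297, 0.1785.
The Eastern Region: 0.2620×159.01 + 0.1504×45.98 + 0.1794×30.04 + 0.2297×80.29 + 0.1785×115.38 = 93.0094 per 100,000.
The River Delta: 0.2620×174.70 + 0.1504×44.69 + 0.1794×31.91 + 0.2297×78.12 + 0.1785×127.27 = 98.8876 per 100,000.
Difference = 93.0094 − 98.8876 = -5.8782.

-5.9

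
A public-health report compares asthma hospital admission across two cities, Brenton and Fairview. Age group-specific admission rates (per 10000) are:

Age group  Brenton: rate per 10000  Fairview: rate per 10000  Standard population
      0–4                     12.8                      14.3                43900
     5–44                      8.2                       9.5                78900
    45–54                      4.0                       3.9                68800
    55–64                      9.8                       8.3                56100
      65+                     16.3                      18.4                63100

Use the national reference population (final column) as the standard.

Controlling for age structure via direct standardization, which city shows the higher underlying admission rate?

Fairview

Standard total = 310800; weights = 0.1412, 0.2539, 0.2214, 0.1805, 0.2030.
Brenton: 0.1412×12.8 + 0.2539×8.2 + 0.2214×4.0 + 0.1805×9.8 + 0.2030×16.3 = 9.8533 per 10000.
Fairview: 0.1412×14.3 + 0.2539×9.5 + 0.2214×3.9 + 0.1805×8.3 + 0.2030×18.4 = 10.5287 per 10000.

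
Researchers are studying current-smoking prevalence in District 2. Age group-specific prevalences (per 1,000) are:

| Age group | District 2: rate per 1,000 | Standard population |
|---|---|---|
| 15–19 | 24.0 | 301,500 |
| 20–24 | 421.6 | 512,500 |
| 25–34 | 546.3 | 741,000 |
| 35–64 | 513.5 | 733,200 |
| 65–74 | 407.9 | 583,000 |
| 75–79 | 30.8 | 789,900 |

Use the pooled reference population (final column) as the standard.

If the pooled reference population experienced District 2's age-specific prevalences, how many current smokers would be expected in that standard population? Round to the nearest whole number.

1266747

Expected current smokers = Σ (standard pop × age-specific rate ÷ 1,000)
= 301,500×24.0/1,000 + 512,500×421.6/1,000 + 741,000×546.3/1,000 + 733,200×513.5/1,000 + 583,000×407.9/1,000 + 789,900×30.8/1,000
= 7236.00 + 216070.00 + 404808.30 + 376498.20 + 237805.70 + 24328.92 = 1266747.12.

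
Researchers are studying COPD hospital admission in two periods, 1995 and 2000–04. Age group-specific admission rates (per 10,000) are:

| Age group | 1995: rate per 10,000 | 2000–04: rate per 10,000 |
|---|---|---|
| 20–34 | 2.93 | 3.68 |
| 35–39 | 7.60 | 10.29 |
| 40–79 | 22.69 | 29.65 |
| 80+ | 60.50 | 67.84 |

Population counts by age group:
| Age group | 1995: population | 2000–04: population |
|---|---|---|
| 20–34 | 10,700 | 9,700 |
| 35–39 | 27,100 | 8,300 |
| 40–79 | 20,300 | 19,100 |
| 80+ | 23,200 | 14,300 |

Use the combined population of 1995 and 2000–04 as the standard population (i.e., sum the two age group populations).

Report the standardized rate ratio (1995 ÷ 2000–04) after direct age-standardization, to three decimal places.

Combined standard total = 132,700; weights = 0.1537, 0.2668, 0.2969, 0.2826.
1995: 0.1537×2.93 + 0.2668×7.60 + 0.2969×22.69 + 0.2826×60.50 = 26.3116 per 10,000.
2000–04: 0.1537×3.68 + 0.2668×10.29 + 0.2969×29.65 + 0.2826×67.84 = 31.2852 per 10,000.
Ratio = 26.3116 ÷ 31.2852 = 0.84102.

0.841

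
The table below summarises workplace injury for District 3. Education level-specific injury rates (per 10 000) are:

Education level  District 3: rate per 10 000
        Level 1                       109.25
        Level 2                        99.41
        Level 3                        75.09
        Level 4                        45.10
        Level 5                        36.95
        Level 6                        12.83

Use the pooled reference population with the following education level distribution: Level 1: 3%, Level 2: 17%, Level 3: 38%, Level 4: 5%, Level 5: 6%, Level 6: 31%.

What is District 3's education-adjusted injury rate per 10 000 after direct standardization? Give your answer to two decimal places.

57.16

Standard weights: 0.03, 0.17, 0.38, 0.05, 0.06, 0.31.
Standardized rate: 0.0300×109.25 + 0.1700×99.41 + 0.3800×75.09 + 0.0500×45.10 + 0.0600×36.95 + 0.3100×12.83 = 57.1607 per 10 000.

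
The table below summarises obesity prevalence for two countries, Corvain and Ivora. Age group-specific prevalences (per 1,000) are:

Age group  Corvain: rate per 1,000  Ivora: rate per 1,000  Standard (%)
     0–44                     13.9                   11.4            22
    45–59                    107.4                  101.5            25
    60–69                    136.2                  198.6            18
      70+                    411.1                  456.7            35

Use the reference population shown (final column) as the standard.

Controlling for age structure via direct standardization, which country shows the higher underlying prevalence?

Ivora

Standard weights: 0.22, 0.25, 0.18, 0.35.
Corvain: 0.2200×13.9 + 0.2500×107.4 + 0.1800×136.2 + 0.3500×411.1 = 198.3090 per 1,000.
Ivora: 0.2200×11.4 + 0.2500×101.5 + 0.1800×198.6 + 0.3500×456.7 = 223.4760 per 1,000.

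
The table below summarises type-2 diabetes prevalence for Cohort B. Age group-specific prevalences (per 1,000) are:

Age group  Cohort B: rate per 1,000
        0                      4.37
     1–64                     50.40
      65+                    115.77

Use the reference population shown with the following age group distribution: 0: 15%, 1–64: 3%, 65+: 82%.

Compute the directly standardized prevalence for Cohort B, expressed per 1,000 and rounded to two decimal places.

97.10

Standard weights: 0.15, 0.03, 0.82.
Standardized rate: 0.1500×4.37 + 0.0300×50.40 + 0.8200×115.77 = 97.0989 per 1,000.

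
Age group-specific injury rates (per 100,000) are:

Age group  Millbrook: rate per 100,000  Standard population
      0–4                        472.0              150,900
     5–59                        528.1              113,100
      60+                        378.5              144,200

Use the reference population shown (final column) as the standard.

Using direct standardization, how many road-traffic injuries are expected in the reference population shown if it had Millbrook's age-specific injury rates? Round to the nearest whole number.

1855

Expected road-traffic injuries = Σ (standard pop × age-specific rate ÷ 100,000)
= 150,900×472.0/100,000 + 113,100×528.1/100,000 + 144,200×378.5/100,000
= 712.25 + 597.28 + 545.80 = 1855.33.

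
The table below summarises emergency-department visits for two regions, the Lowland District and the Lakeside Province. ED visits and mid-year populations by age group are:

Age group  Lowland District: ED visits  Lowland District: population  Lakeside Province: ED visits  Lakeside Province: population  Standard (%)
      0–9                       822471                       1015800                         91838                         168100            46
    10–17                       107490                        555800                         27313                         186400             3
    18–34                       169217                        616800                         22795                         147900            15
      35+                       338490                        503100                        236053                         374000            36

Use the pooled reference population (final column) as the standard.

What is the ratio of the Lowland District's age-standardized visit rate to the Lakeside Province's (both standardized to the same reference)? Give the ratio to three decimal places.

1.307

Age-specific rates per 1000 for the Lowland District: 809.678, 193.397, 274.347, 672.809.
For the Lakeside Province: 546.330, 146.529, 154.124, 631.158.
Standard weights: 0.46, 0.03, 0.15, 0.36.
The Lowland District: 0.4600×809.678 + 0.0300×193.397 + 0.1500×274.347 + 0.3600×672.809 = 661.6169 per 1000.
The Lakeside Province: 0.4600×546.330 + 0.0300×146.529 + 0.1500×154.124 + 0.3600×631.158 = 506.0429 per 1000.
Ratio = 661.6169 ÷ 506.0429 = 1.30743.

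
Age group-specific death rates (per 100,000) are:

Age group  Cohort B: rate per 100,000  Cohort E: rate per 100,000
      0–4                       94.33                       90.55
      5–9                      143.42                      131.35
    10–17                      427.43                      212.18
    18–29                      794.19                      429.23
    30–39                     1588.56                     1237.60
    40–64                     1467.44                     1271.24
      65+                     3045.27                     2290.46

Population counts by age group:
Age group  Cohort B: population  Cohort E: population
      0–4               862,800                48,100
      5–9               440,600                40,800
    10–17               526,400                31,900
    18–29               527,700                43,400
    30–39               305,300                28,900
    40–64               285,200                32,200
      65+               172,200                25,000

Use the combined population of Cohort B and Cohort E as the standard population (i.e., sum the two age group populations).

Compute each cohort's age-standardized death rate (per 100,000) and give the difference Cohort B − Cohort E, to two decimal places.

197.68

Combined standard total = 3,370,500; weights = 0.2703, 0.1428, 0.1656, 0.1694, 0.0992, 0.0942, 0.0585.
Cohort B: 0.2703×94.33 + 0.1428×143.42 + 0.1656×427.43 + 0.1694×794.19 + 0.0992×1588.56 + 0.0942×1467.44 + 0.0585×3045.27 = 725.2197 per 100,000.
Cohort E: 0.2703×90.55 + 0.1428×131.35 + 0.1656×212.18 + 0.1694×429.23 + 0.0992×1237.60 + 0.0942×1271.24 + 0.0585×2290.46 = 527.5429 per 100,000.
Difference = 725.2197 − 527.5429 = 197.6768.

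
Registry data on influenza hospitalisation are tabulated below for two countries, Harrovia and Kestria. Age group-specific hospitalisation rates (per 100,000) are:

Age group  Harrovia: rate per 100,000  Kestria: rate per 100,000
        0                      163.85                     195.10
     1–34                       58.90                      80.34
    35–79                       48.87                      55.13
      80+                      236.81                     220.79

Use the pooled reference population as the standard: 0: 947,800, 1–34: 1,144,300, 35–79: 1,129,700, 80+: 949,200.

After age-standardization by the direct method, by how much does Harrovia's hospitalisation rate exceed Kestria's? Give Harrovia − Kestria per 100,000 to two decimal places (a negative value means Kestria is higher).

-11.03

Standard total = 4,171,000; weights = 0.2272, 0.2743, 0.2708, 0.2276.
Harrovia: 0.2272×163.85 + 0.2743×58.90 + 0.2708×48.87 + 0.2276×236.81 = 120.5190 per 100,000.
Kestria: 0.2272×195.10 + 0.2743×80.34 + 0.2708×55.13 + 0.2276×220.79 = 131.5519 per 100,000.
Difference = 120.5190 − 131.5519 = -11.0329.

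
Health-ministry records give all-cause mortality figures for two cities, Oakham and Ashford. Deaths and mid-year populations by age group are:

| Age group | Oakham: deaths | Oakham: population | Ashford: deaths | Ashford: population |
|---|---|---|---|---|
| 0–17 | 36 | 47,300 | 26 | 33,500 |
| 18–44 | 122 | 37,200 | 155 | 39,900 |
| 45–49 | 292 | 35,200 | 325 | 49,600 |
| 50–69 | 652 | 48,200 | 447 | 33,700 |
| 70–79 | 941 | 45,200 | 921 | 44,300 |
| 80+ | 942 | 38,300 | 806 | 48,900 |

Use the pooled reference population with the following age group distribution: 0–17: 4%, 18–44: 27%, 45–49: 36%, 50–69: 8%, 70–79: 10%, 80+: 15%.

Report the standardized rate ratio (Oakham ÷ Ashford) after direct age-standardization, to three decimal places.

1.188

Age-specific rates per 1,000 for Oakham: 0.761, 3.280, 8.295, 13.527, 20.819, 24.595.
For Ashford: 0.776, 3.885, 6.552, 13.264, 20.790, 16.483.
Standard weights: 0.04, 0.27, 0.36, 0.08, 0.10, 0.15.
Oakham: 0.0400×0.761 + 0.2700×3.280 + 0.3600×8.295 + 0.0800×13.527 + 0.1000×20.819 + 0.1500×24.595 = 10.7556 per 1,000.
Ashford: 0.0400×0.776 + 0.2700×3.885 + 0.3600×6.552 + 0.0800×13.264 + 0.1000×20.790 + 0.1500×16.483 = 9.0513 per 1,000.
Ratio = 10.7556 ÷ 9.0513 = 1.18829.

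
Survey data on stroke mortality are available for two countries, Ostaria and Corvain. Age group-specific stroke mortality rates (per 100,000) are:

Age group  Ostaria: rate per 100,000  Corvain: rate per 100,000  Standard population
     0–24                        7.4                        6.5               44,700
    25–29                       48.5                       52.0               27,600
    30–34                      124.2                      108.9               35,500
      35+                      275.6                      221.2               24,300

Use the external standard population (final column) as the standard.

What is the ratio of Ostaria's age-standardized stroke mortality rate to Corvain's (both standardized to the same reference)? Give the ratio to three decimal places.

1.165

Standard total = 132,100; weights = 0.3384, 0.2089, 0.2687, 0.1840.
Ostaria: 0.3384×7.4 + 0.2089×48.5 + 0.2687×124.2 + 0.1840×275.6 = 96.7113 per 100,000.
Corvain: 0.3384×6.5 + 0.2089×52.0 + 0.2687×108.9 + 0.1840×221.2 = 83.0194 per 100,000.
Ratio = 96.7113 ÷ 83.0194 = 1.16492.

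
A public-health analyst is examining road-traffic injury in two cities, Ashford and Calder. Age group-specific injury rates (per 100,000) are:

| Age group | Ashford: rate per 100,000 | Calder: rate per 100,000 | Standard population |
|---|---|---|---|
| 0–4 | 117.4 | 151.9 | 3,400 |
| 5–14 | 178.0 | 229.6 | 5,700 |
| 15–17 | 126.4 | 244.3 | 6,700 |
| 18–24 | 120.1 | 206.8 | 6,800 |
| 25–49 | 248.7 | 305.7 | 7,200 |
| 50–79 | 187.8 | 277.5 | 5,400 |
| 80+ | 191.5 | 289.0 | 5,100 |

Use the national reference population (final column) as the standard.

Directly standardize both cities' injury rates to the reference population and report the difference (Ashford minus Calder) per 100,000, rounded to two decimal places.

-78.98

Standard total = 40,300; weights = 0.0844, 0.1414, 0.1663, 0.1687, 0.1787, 0.1340, 0.1266.
Ashford: 0.0844×117.4 + 0.1414×178.0 + 0.1663×126.4 + 0.1687×120.1 + 0.1787×248.7 + 0.1340×187.8 + 0.1266×191.5 = 170.1918 per 100,000.
Calder: 0.0844×151.9 + 0.1414×229.6 + 0.1663×244.3 + 0.1687×206.8 + 0.1787×305.7 + 0.1340×277.5 + 0.1266×289.0 = 249.1730 per 100,000.
Difference = 170.1918 − 249.1730 = -78.9811.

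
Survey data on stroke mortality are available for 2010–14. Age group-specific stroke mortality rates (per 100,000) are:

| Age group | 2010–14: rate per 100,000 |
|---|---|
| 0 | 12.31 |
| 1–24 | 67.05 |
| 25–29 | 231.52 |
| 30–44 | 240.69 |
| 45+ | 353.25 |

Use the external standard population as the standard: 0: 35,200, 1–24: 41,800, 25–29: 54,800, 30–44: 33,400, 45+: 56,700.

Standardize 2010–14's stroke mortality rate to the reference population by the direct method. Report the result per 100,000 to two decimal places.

198.25

Standard total = 221,900; weights = 0.1586, 0.1884, 0.2470, 0.1505, 0.2555.
Standardized rate: 0.1586×12.31 + 0.1884×67.05 + 0.2470×231.52 + 0.1505×240.69 + 0.2555×353.25 = 198.2497 per 100,000.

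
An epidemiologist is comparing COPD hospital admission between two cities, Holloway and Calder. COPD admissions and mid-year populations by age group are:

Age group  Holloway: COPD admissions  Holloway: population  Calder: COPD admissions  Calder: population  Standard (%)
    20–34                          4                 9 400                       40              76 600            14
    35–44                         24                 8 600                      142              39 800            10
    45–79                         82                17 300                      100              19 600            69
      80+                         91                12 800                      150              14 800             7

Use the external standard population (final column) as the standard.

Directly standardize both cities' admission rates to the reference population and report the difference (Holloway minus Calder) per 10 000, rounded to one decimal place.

-5.5

Age-specific rates per 10 000 for Holloway: 4.26, 27.91, 47.40, 71.09.
For Calder: 5.22, 35.68, 51.02, 101.35.
Standard weights: 0.14, 0.10, 0.69, 0.07.
Holloway: 0.1400×4.26 + 0.1000×27.91 + 0.6900×47.40 + 0.0700×71.09 = 41.0682 per 10 000.
Calder: 0.1400×5.22 + 0.1000×35.68 + 0.6900×51.02 + 0.0700×101.35 = 46.5976 per 10 000.
Difference = 41.0682 − 46.5976 = -5.5294.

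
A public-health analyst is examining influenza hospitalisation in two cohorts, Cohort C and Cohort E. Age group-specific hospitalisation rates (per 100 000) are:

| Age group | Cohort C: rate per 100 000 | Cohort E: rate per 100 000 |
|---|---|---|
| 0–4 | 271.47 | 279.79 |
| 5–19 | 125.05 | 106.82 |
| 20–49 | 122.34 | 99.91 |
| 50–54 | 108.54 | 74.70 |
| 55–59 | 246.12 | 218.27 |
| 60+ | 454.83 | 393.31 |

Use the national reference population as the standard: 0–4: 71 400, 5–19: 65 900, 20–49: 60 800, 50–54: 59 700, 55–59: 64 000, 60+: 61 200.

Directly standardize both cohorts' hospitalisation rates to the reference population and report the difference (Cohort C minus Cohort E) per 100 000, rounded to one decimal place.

Standard total = 383 000; weights = 0.1864, 0.1721, 0.1587, 0.1559, 0.1671, 0.1598.
Cohort C: 0.1864×271.47 + 0.1721×125.05 + 0.1587×122.34 + 0.1559×108.54 + 0.1671×246.12 + 0.1598×454.83 = 222.2693 per 100 000.
Cohort E: 0.1864×279.79 + 0.1721×106.82 + 0.1587×99.91 + 0.1559×74.70 + 0.1671×218.27 + 0.1598×393.31 = 197.3640 per 100 000.
Difference = 222.2693 − 197.3640 = 24.9053.

24.9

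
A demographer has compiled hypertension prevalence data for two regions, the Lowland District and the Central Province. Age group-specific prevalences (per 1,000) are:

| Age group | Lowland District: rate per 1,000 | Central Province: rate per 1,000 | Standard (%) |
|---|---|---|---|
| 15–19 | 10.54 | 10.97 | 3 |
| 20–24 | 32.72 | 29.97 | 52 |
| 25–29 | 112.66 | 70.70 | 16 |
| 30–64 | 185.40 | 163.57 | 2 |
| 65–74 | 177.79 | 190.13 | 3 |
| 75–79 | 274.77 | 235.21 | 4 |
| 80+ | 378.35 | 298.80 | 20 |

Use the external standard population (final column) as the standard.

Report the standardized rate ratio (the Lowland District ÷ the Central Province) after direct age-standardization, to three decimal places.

Standard weights: 0.03, 0.52, 0.16, 0.02, 0.03, 0.04, 0.20.
The Lowland District: 0.0300×10.54 + 0.5200×32.72 + 0.1600×112.66 + 0.0200×185.40 + 0.0300×177.79 + 0.0400×274.77 + 0.2000×378.35 = 131.0587 per 1,000.
The Central Province: 0.0300×10.97 + 0.5200×29.97 + 0.1600×70.70 + 0.0200×163.57 + 0.0300×190.13 + 0.0400×235.21 + 0.2000×298.80 = 105.3692 per 1,000.
Ratio = 131.0587 ÷ 105.3692 = 1.24380.

1.244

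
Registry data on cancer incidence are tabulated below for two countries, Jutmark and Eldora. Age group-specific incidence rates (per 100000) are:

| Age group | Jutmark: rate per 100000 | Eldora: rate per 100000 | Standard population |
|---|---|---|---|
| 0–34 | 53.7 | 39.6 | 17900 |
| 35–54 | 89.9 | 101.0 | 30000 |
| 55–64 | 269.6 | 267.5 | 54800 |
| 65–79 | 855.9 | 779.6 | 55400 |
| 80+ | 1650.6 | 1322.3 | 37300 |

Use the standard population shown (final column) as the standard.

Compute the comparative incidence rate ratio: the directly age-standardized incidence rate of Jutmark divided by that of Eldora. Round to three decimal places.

1.149

Standard total = 195400; weights = 0.0916, 0.1535, 0.2805, 0.2835, 0.1909.
Jutmark: 0.0916×53.7 + 0.1535×89.9 + 0.2805×269.6 + 0.2835×855.9 + 0.1909×1650.6 = 652.0806 per 100000.
Eldora: 0.0916×39.6 + 0.1535×101.0 + 0.2805×267.5 + 0.2835×779.6 + 0.1909×1322.3 = 567.6022 per 100000.
Ratio = 652.0806 ÷ 567.6022 = 1.14883.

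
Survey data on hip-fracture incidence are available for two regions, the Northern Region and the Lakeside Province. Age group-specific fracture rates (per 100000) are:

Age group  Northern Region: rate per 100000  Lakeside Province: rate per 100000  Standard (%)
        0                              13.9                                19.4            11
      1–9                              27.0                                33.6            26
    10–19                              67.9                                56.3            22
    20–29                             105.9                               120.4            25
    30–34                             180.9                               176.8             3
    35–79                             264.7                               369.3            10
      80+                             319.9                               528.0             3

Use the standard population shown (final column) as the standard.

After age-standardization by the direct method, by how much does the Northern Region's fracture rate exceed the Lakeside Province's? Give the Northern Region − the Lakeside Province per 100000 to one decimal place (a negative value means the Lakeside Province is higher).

-20.0

Standard weights: 0.11, 0.26, 0.22, 0.25, 0.03, 0.10, 0.03.
The Northern Region: 0.1100×13.9 + 0.2600×27.0 + 0.2200×67.9 + 0.2500×105.9 + 0.0300×180.9 + 0.1000×264.7 + 0.0300×319.9 = 91.4560 per 100000.
The Lakeside Province: 0.1100×19.4 + 0.2600×33.6 + 0.2200×56.3 + 0.2500×120.4 + 0.0300×176.8 + 0.1000×369.3 + 0.0300×528.0 = 111.4300 per 100000.
Difference = 91.4560 − 111.4300 = -19.9740.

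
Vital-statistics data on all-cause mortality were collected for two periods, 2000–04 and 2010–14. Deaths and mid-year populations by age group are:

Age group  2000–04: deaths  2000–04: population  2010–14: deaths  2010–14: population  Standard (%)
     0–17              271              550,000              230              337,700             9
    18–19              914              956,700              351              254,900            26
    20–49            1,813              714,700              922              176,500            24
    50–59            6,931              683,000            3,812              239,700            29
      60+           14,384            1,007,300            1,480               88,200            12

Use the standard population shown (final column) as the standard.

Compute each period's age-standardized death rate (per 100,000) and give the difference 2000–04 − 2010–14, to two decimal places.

Age-specific rates per 100,000 for 2000–04: 49.27, 95.54, 253.67, 1014.79, 1427.98.
For 2010–14: 68.11, 137.70, 522.38, 1590.32, 1678.00.
Standard weights: 0.09, 0.26, 0.24, 0.29, 0.12.
2000–04: 0.0900×49.27 + 0.2600×95.54 + 0.2400×253.67 + 0.2900×1014.79 + 0.1200×1427.98 = 555.8011 per 100,000.
2010–14: 0.0900×68.11 + 0.2600×137.70 + 0.2400×522.38 + 0.2900×1590.32 + 0.1200×1678.00 = 829.8568 per 100,000.
Difference = 555.8011 − 829.8568 = -274.0557.

-274.06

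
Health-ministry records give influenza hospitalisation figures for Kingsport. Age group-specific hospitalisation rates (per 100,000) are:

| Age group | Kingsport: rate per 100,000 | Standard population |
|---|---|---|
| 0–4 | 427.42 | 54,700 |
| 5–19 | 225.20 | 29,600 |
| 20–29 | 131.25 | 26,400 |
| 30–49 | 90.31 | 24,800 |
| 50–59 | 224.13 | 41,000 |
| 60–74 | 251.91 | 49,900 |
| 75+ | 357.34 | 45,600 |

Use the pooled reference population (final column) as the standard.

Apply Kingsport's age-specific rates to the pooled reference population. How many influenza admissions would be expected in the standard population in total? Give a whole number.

Expected influenza admissions = Σ (standard pop × age-specific rate ÷ 100,000)
= 54,700×427.42/100,000 + 29,600×225.20/100,000 + 26,400×131.25/100,000 + 24,800×90.31/100,000 + 41,000×224.13/100,000 + 49,900×251.91/100,000 + 45,600×357.34/100,000
= 233.80 + 66.66 + 34.65 + 22.40 + 91.89 + 125.70 + 162.95 = 738.05.

738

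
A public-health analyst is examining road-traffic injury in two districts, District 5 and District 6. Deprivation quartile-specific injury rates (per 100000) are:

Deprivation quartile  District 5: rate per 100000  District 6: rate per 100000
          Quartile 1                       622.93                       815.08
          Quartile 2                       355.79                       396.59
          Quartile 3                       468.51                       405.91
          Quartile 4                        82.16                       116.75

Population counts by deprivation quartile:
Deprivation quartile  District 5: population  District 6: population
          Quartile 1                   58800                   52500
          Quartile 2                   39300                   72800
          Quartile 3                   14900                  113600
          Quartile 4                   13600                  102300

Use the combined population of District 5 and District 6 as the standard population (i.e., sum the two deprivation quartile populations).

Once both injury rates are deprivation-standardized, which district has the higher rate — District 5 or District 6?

District 6

Combined standard total = 467800; weights = 0.2379, 0.2396, 0.2747, 0.2478.
District 5: 0.2379×622.93 + 0.2396×355.79 + 0.2747×468.51 + 0.2478×82.16 = 382.5183 per 100000.
District 6: 0.2379×815.08 + 0.2396×396.59 + 0.2747×405.91 + 0.2478×116.75 = 429.3863 per 100000.
The crude rates (463.74 vs 380.18) would put District 5 higher, but that reflects its deprivation composition; once standardized to a common deprivation structure, District 6 has the higher underlying rate.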